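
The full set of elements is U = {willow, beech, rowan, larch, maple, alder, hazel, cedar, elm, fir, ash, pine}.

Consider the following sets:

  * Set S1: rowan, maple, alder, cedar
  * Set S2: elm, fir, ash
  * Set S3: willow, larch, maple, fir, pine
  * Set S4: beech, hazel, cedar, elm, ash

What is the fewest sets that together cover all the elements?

3

S1 and S3 and S4 together: S1 ∪ S3 ∪ S4 = {willow, beech, rowan, larch, maple, alder, hazel, cedar, elm, fir, ash, pine} — every element is covered.
Each set has at most 5 elements, and 2·5 = 10 < 12 — so at least 3 sets are needed, and 3 is optimal.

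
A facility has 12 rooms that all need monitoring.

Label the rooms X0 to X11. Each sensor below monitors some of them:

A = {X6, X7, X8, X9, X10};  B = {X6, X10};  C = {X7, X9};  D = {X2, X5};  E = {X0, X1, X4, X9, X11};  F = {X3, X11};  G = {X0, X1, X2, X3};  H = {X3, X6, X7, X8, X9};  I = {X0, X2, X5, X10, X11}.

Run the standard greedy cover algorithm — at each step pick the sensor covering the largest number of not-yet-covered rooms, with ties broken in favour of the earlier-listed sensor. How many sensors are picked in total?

Greedy: pick A (covers 5 new) → pick E (covers 4 new) → pick D (covers 2 new) → pick F (covers 1 new). Total picks: 4.
(The true minimum cover uses only 3 sensors, so greedy is not optimal here.)

4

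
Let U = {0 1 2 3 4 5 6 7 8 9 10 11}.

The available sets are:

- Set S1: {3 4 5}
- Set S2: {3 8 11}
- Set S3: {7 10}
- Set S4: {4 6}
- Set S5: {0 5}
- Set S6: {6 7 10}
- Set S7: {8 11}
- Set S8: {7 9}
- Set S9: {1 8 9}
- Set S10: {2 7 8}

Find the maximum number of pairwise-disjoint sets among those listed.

4

S3, S4, S5, S7 are pairwise disjoint (S3={7,10}; S4={4,6}; S5={0,5}; S7={8,11}).
Every remaining set overlaps one of these, and no 5 of the listed sets are pairwise disjoint, so 4 is the maximum.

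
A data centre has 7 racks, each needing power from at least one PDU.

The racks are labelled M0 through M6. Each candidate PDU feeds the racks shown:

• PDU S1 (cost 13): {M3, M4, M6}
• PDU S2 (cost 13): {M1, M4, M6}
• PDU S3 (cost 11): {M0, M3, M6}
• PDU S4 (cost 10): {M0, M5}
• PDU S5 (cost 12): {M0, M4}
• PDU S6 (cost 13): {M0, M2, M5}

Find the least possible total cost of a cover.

37

S2, S3, S6 together cover every rack (S2 ∪ S3 ∪ S6 = {M0, M1, M2, M3, M4, M5, M6}); total cost 13 + 11 + 13 = 37.
No covering selection has total cost below 37.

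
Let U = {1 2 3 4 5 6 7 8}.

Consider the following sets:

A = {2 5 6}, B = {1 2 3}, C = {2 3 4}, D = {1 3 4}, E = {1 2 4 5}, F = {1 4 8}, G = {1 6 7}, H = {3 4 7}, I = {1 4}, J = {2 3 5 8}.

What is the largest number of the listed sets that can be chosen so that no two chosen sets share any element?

C, G are pairwise disjoint (C={2,3,4}; G={1,6,7}).
Every remaining set overlaps one of these, and no 3 of the listed sets are pairwise disjoint, so 2 is the maximum.

2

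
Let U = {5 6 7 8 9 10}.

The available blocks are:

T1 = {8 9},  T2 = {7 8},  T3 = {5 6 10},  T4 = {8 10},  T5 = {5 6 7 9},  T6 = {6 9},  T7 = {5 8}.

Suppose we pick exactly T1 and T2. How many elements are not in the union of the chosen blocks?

3

Union of T1, T2 = {7, 8, 9}.
Not covered: 5, 6, 10 — 3 elements.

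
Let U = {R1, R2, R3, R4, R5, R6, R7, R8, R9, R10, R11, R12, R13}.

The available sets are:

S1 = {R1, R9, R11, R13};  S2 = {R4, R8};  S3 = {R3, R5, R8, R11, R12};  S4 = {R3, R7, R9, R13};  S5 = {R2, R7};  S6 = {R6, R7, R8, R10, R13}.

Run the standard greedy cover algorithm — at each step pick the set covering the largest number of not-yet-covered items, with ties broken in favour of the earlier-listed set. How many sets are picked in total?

Greedy: pick S3 (covers 5 new) → pick S6 (covers 4 new) → pick S1 (covers 2 new) → pick S2 (covers 1 new) → pick S5 (covers 1 new). Total picks: 5.

5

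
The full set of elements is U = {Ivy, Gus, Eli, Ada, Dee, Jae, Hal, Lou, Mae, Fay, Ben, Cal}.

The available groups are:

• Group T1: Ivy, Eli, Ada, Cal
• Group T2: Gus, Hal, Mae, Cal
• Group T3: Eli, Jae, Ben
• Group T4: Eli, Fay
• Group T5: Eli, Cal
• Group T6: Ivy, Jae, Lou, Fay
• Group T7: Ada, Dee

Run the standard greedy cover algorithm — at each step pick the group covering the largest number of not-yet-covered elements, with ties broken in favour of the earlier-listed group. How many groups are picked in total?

Greedy: pick T1 (covers 4 new) → pick T2 (covers 3 new) → pick T6 (covers 3 new) → pick T3 (covers 1 new) → pick T7 (covers 1 new). Total picks: 5.
(The true minimum cover uses only 4 groups, so greedy is not optimal here.)

5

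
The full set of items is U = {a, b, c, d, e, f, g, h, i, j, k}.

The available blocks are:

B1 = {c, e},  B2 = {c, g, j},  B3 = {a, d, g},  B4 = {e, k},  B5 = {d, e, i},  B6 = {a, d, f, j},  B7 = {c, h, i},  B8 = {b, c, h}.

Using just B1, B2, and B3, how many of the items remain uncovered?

Union of B1, B2, B3 = {a, c, d, e, g, j}.
Not covered: b, f, h, i, k — 5 items.

5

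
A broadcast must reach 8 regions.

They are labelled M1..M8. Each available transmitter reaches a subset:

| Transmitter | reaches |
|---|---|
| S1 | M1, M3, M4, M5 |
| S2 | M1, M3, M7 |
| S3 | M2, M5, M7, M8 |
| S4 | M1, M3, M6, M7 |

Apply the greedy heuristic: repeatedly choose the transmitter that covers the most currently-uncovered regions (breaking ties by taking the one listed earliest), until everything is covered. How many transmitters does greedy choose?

3

Greedy: pick S1 (covers 4 new) → pick S3 (covers 3 new) → pick S4 (covers 1 new). Total picks: 3.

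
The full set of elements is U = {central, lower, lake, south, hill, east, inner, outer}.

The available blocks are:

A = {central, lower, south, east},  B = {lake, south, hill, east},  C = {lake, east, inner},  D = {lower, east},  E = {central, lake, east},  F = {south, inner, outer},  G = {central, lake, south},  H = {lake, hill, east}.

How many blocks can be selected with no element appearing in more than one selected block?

E, F are pairwise disjoint (E={central,lake,east}; F={south,inner,outer}).
Every remaining block overlaps one of these, and no 3 of the listed blocks are pairwise disjoint, so 2 is the maximum.

2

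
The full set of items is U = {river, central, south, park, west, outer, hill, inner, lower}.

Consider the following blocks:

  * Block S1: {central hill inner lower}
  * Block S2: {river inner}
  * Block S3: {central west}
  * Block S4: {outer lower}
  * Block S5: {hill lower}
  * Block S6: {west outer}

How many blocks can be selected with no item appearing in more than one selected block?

3

S2, S5, S6 are pairwise disjoint (S2={river,inner}; S5={hill,lower}; S6={west,outer}).
Every remaining block overlaps one of these, and no 4 of the listed blocks are pairwise disjoint, so 3 is the maximum.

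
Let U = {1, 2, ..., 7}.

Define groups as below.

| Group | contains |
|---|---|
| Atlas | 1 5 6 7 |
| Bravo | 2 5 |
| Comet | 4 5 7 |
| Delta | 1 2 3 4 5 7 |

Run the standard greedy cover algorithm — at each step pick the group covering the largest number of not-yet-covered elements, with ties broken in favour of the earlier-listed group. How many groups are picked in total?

Greedy: pick Delta (covers 6 new) → pick Atlas (covers 1 new). Total picks: 2.

2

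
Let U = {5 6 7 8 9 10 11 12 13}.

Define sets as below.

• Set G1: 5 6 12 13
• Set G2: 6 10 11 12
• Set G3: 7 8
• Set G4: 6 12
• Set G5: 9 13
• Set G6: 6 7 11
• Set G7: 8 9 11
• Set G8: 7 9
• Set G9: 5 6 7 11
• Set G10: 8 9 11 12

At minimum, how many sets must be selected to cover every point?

G1, G2, G6, and G10 cover everything between them: the union {5, 6, 7, 8, 9, 10, 11, 12, 13} is all of U.
Only G2 contains 10, so G2 is forced; the remaining 5 points need at least 3 more sets (each remaining set adds at most 2) — so at least 4 sets are needed, and 4 is optimal.

4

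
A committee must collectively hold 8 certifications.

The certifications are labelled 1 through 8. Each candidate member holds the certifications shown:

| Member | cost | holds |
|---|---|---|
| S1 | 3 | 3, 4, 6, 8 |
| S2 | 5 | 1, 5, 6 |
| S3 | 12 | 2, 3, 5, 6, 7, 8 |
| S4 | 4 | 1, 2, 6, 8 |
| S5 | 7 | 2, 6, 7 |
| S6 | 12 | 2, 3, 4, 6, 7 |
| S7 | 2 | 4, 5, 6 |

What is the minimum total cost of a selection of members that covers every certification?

15

S1, S2, S5 together cover every certification (S1 ∪ S2 ∪ S5 = {1, 2, 3, 4, 5, 6, 7, 8}); total cost 3 + 5 + 7 = 15.
The greedy pick S7, S4, S1, S5 costs 16; no covering selection beats 15.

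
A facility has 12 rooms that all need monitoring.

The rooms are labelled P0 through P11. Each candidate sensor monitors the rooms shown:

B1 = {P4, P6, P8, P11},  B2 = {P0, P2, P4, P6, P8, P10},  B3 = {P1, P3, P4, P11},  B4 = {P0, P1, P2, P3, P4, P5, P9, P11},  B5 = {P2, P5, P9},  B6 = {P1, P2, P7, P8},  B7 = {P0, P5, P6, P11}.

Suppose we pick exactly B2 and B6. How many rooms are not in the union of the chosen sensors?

4

Union of B2, B6 = {P0, P1, P2, P4, P6, P7, P8, P10}.
Not covered: P3, P5, P9, P11 — 4 rooms.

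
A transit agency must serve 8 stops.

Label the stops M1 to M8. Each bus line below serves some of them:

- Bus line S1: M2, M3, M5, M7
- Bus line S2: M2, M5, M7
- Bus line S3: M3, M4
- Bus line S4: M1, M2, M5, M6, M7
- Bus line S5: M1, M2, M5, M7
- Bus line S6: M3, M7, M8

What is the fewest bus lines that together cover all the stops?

3

S3 and S4 and S6 together: S3 ∪ S4 ∪ S6 = {M1, M2, M3, M4, M5, M6, M7, M8} — every stop is covered.
Only S3 contains M4, so S3 is forced; the remaining 6 stops need at least 2 more bus lines (each remaining bus line adds at most 5) — so at least 3 bus lines are needed, and 3 is optimal.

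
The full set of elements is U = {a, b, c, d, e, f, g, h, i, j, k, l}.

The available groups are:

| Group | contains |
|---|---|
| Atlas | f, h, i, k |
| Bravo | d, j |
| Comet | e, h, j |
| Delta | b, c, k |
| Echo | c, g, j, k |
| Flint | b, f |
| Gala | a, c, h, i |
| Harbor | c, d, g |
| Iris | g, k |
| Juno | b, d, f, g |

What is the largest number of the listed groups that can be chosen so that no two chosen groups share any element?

Bravo, Flint, Gala, Iris are pairwise disjoint (Bravo={d,j}; Flint={b,f}; Gala={a,c,h,i}; Iris={g,k}).
Every remaining group overlaps one of these, and no 5 of the listed groups are pairwise disjoint, so 4 is the maximum.

4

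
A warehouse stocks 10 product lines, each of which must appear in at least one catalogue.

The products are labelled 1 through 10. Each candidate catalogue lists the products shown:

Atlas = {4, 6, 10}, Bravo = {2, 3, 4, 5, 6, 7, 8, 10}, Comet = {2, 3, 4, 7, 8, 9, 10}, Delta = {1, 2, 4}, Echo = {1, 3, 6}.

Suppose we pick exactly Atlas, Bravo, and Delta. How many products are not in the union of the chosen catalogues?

Union of Atlas, Bravo, Delta = {1, 2, 3, 4, 5, 6, 7, 8, 10}.
Not covered: 9 — 1 product.

1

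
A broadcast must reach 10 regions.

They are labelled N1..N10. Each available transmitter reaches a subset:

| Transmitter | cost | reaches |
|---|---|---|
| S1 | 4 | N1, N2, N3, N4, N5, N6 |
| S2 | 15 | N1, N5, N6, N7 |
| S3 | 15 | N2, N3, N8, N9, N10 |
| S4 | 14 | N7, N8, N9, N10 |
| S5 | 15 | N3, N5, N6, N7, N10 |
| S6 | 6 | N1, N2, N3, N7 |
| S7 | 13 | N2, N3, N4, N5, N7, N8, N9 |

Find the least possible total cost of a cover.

S1, S4 together cover every region (S1 ∪ S4 = {N1, N2, N3, N4, N5, N6, N7, N8, N9, N10}); total cost 4 + 14 = 18.
No covering selection has total cost below 18.

18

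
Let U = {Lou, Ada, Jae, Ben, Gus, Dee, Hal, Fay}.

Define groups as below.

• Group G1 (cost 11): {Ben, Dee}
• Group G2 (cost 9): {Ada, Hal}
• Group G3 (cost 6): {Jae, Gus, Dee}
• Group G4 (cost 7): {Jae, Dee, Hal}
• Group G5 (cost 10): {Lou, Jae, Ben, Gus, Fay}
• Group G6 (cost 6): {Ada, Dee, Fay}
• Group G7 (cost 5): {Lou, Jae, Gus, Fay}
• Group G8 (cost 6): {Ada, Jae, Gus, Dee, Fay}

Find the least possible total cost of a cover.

G4, G5, G8 together cover every point (G4 ∪ G5 ∪ G8 = {Lou, Ada, Jae, Ben, Gus, Dee, Hal, Fay}); total cost 7 + 10 + 6 = 23.
No covering selection has total cost below 23.

23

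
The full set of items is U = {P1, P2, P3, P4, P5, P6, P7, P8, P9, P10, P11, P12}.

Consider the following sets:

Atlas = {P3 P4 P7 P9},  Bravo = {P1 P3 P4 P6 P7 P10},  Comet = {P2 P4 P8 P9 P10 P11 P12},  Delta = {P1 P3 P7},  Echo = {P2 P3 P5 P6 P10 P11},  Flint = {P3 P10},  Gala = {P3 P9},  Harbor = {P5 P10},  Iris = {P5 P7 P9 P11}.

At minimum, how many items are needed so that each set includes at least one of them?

3

H = {P2, P3, P5} meets every set (each contains at least one member of H), and |H| = 3.
No choice of 2 items meets every set, so 3 is the minimum.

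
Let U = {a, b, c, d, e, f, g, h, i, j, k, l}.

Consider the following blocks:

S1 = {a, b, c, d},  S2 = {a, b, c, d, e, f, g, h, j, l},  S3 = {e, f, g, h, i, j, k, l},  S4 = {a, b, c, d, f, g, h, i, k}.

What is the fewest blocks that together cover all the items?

2

S2 and S4 together: S2 ∪ S4 = {a, b, c, d, e, f, g, h, i, j, k, l} — every item is covered.
No single block has all 12 items (the largest, S2, has 10), so 2 is optimal.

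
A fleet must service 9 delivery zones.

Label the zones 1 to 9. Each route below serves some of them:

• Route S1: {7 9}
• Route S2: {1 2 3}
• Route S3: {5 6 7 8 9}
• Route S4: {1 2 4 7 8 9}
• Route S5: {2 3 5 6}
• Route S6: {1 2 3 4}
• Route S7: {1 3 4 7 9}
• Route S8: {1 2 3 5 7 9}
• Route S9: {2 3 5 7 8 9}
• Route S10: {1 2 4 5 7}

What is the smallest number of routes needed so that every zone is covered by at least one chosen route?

Take {S4, S5}. Their union is {1, 2, 3, 4, 5, 6, 7, 8, 9}, which is all 9 zones.
No single route has all 9 zones (the largest, S4, has 6), so 2 is optimal.

2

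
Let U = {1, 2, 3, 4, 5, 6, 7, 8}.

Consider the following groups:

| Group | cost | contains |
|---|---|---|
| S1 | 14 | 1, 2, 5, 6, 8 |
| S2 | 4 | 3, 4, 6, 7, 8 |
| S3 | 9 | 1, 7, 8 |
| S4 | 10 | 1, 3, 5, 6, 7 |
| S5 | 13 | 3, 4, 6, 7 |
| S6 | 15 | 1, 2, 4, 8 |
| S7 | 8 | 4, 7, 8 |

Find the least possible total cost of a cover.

S1, S2 together cover every point (S1 ∪ S2 = {1, 2, 3, 4, 5, 6, 7, 8}); total cost 14 + 4 = 18.
No covering selection has total cost below 18.

18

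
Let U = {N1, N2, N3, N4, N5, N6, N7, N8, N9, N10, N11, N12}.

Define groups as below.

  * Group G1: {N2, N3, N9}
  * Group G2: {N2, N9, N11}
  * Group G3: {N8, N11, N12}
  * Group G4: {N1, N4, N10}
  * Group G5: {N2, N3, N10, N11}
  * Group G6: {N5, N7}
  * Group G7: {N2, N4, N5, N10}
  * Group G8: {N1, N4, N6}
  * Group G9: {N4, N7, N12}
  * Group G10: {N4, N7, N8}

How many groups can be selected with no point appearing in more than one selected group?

4

G1, G3, G4, G6 are pairwise disjoint (G1={N2,N3,N9}; G3={N8,N11,N12}; G4={N1,N4,N10}; G6={N5,N7}).
Every remaining group overlaps one of these, and no 5 of the listed groups are pairwise disjoint, so 4 is the maximum.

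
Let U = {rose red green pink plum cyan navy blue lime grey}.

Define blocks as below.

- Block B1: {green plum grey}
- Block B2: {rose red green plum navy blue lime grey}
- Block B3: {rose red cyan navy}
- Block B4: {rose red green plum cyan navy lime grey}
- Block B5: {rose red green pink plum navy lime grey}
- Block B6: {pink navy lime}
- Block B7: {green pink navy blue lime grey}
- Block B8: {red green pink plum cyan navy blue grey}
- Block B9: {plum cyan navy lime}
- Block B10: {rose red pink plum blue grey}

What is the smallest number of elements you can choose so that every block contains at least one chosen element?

Take H = {plum, navy}. Each listed block contains at least one of these, so H is a hitting set of size 2.
The blocks B1, B6 are pairwise disjoint, so any hitting set needs a separate element for each — at least 2. Hence 2 is optimal.

2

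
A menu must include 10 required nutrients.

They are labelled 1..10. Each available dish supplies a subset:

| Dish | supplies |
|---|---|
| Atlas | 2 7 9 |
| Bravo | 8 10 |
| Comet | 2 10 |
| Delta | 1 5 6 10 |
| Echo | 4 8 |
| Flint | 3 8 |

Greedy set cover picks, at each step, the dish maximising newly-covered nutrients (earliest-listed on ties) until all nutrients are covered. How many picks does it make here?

Greedy: pick Delta (covers 4 new) → pick Atlas (covers 3 new) → pick Echo (covers 2 new) → pick Flint (covers 1 new). Total picks: 4.

4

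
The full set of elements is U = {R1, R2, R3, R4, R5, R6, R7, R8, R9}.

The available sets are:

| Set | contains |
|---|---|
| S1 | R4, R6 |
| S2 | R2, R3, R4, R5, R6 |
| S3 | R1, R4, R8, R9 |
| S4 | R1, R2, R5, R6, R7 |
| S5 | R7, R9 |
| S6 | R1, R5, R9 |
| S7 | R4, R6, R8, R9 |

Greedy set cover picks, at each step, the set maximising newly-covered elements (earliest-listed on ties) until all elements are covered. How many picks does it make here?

Greedy: pick S2 (covers 5 new) → pick S3 (covers 3 new) → pick S4 (covers 1 new). Total picks: 3.

3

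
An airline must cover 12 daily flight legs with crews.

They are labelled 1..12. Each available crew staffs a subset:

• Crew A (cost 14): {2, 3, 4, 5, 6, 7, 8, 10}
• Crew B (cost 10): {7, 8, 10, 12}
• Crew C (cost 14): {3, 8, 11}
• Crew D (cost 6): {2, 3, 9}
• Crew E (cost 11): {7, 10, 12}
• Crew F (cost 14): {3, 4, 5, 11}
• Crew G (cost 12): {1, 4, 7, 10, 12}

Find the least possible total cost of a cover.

A, C, D, G together cover every leg (A ∪ C ∪ D ∪ G = {1, 2, 3, 4, 5, 6, 7, 8, 9, 10, 11, 12}); total cost 14 + 14 + 6 + 12 = 46.
No covering selection has total cost below 46.

46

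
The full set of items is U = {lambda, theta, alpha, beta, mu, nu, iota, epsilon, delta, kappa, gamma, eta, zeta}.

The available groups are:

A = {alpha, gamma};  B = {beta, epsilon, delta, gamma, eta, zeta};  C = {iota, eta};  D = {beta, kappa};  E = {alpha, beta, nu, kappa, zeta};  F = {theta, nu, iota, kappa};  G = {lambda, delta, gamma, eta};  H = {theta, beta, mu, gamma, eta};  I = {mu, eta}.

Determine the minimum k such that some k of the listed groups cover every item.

5

Take {B, C, E, G, H}. Their union is {lambda, theta, alpha, beta, mu, nu, iota, epsilon, delta, kappa, gamma, eta, zeta}, which is all 13 items.
No 4 of the 9 groups cover everything (all 126 combinations miss at least one item), so 5 is optimal.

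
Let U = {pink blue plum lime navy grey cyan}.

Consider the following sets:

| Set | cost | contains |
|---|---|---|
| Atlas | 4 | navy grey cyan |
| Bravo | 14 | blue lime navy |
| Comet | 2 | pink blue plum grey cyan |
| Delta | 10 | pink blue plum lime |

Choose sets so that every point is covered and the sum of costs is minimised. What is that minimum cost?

14

Atlas, Delta together cover every point (Atlas ∪ Delta = {pink, blue, plum, lime, navy, grey, cyan}); total cost 4 + 10 = 14.
The greedy pick Comet, Atlas, Delta costs 16; no covering selection beats 14.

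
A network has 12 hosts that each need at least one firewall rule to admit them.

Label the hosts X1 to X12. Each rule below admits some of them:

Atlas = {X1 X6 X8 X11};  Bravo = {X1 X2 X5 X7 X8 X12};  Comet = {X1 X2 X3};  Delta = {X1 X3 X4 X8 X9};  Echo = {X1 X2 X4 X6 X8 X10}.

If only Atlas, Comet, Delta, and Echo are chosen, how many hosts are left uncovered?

3

Union of Atlas, Comet, Delta, Echo = {X1, X2, X3, X4, X6, X8, X9, X10, X11}.
Not covered: X5, X7, X12 — 3 hosts.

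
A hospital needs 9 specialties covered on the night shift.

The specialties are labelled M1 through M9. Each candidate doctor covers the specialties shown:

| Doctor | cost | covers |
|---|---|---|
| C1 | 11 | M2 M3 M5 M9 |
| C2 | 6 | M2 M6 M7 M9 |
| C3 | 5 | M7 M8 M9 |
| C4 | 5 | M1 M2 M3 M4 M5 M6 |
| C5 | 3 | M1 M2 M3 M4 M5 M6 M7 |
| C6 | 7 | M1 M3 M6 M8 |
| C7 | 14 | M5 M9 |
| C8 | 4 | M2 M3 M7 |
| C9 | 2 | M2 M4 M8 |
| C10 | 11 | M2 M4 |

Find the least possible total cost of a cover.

C3, C5 together cover every specialty (C3 ∪ C5 = {M1, M2, M3, M4, M5, M6, M7, M8, M9}); total cost 5 + 3 = 8.
The greedy pick C5, C9, C3 costs 10; no covering selection beats 8.

8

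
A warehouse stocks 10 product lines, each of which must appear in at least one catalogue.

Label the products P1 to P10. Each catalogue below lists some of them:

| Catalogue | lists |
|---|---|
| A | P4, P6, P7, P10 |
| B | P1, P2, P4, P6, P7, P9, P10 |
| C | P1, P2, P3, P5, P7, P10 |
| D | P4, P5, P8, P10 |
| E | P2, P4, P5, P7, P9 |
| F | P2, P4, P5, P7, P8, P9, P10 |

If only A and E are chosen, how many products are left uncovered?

3

Union of A, E = {P2, P4, P5, P6, P7, P9, P10}.
Not covered: P1, P3, P8 — 3 products.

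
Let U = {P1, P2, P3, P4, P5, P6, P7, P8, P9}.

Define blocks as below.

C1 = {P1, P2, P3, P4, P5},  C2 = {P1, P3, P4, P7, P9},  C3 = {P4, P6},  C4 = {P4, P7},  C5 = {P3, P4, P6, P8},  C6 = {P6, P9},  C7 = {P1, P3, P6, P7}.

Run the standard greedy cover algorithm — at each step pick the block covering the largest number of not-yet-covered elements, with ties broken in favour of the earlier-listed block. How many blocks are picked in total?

Greedy: pick C1 (covers 5 new) → pick C2 (covers 2 new) → pick C5 (covers 2 new). Total picks: 3.

3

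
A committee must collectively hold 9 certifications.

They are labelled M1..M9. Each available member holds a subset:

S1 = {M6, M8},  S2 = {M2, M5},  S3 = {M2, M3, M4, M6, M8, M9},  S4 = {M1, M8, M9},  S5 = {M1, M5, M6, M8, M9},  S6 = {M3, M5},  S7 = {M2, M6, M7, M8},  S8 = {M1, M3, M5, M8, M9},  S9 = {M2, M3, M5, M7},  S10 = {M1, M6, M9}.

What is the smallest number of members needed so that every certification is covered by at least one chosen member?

Take {S3, S7, S8}. Their union is {M1, M2, M3, M4, M5, M6, M7, M8, M9}, which is all 9 certifications.
Only S3 contains M4, so S3 is forced; the remaining 3 certifications need at least 2 more members (each remaining member adds at most 2) — so at least 3 members are needed, and 3 is optimal.

3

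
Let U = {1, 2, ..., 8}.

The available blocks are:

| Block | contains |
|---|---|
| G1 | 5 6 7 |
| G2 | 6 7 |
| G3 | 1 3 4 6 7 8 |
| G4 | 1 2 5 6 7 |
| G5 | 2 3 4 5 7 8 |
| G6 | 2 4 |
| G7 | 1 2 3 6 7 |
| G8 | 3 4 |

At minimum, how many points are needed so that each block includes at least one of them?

2

H = {4, 6} meets every block (each contains at least one member of H), and |H| = 2.
The blocks G4, G8 are pairwise disjoint, so any hitting set needs a separate point for each — at least 2. Hence 2 is optimal.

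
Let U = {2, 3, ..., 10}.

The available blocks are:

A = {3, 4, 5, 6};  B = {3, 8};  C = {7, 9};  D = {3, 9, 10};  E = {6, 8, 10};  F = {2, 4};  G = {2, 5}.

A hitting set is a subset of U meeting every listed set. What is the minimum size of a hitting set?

4

Take H = {2, 3, 8, 9}. Each listed block contains at least one of these, so H is a hitting set of size 4.
No choice of 3 items meets every block, so 4 is the minimum.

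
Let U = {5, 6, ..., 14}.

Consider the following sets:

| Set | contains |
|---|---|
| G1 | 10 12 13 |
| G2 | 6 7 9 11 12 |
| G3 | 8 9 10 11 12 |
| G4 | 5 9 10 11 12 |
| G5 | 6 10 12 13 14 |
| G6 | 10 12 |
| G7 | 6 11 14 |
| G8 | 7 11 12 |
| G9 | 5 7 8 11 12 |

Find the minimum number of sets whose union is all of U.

3

G4 and G5 and G9 together: G4 ∪ G5 ∪ G9 = {5, 6, 7, 8, 9, 10, 11, 12, 13, 14} — every item is covered.
No 2 of the 9 sets cover everything (all 36 combinations miss at least one item), so 3 is optimal.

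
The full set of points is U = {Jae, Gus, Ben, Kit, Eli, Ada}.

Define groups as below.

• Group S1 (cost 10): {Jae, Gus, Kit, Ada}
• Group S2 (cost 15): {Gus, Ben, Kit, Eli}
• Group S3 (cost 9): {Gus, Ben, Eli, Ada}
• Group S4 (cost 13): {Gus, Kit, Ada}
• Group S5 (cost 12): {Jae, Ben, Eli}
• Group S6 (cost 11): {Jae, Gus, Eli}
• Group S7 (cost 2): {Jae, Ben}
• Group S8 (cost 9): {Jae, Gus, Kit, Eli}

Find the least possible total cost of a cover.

S3, S8 together cover every point (S3 ∪ S8 = {Jae, Gus, Ben, Kit, Eli, Ada}); total cost 9 + 9 = 18.
The greedy pick S7, S3, S8 costs 20; no covering selection beats 18.

18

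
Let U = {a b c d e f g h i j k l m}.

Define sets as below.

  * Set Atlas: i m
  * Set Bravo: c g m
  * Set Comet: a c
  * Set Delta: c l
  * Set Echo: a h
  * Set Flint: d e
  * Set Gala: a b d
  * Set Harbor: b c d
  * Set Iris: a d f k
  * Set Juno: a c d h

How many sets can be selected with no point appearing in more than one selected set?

4

Atlas, Delta, Echo, Flint are pairwise disjoint (Atlas={i,m}; Delta={c,l}; Echo={a,h}; Flint={d,e}).
Every remaining set overlaps one of these, and no 5 of the listed sets are pairwise disjoint, so 4 is the maximum.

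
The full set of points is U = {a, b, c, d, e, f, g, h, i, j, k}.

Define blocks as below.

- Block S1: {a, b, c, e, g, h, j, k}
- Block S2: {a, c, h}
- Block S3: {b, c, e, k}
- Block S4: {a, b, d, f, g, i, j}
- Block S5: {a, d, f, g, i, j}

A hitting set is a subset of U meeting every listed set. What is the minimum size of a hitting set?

T = {a, e} meets every block (each contains at least one member of T), and |T| = 2.
The blocks S3, S5 are pairwise disjoint, so any hitting set needs a separate point for each — at least 2. Hence 2 is optimal.

2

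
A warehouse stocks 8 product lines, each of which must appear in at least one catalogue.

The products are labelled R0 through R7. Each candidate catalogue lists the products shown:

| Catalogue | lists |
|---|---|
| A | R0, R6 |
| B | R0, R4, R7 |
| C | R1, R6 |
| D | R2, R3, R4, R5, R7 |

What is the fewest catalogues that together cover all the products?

3

Take {A, C, D}. Their union is {R0, R1, R2, R3, R4, R5, R6, R7}, which is all 8 products.
Only C contains R1, so C is forced; the remaining 6 products need at least 2 more catalogues (each remaining catalogue adds at most 5) — so at least 3 catalogues are needed, and 3 is optimal.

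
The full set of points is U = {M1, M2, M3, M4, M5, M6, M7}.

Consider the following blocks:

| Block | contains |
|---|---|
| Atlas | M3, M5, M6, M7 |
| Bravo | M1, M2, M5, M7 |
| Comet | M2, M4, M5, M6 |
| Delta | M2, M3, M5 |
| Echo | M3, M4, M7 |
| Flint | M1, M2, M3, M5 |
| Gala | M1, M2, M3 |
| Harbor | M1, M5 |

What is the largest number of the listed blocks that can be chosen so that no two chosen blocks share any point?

Echo, Harbor are pairwise disjoint (Echo={M3,M4,M7}; Harbor={M1,M5}).
Every remaining block overlaps one of these, and no 3 of the listed blocks are pairwise disjoint, so 2 is the maximum.

2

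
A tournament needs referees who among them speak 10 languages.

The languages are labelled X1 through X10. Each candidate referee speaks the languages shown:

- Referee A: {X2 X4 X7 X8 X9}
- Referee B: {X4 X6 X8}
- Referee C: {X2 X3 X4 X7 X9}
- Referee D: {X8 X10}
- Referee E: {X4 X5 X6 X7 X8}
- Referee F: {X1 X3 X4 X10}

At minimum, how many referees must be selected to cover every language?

Take {C, E, F}. Their union is {X1, X2, X3, X4, X5, X6, X7, X8, X9, X10}, which is all 10 languages.
Only F contains X1, so F is forced; the remaining 6 languages need at least 2 more referees (each remaining referee adds at most 4) — so at least 3 referees are needed, and 3 is optimal.

3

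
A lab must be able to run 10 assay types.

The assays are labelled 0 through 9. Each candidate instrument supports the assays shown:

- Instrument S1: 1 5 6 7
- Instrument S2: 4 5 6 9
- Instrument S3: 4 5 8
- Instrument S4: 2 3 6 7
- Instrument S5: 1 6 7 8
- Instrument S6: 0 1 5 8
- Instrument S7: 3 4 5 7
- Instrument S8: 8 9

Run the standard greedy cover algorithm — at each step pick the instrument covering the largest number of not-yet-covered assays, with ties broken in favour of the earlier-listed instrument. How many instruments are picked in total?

Greedy: pick S1 (covers 4 new) → pick S2 (covers 2 new) → pick S4 (covers 2 new) → pick S6 (covers 2 new). Total picks: 4.
(The true minimum cover uses only 3 instruments, so greedy is not optimal here.)

4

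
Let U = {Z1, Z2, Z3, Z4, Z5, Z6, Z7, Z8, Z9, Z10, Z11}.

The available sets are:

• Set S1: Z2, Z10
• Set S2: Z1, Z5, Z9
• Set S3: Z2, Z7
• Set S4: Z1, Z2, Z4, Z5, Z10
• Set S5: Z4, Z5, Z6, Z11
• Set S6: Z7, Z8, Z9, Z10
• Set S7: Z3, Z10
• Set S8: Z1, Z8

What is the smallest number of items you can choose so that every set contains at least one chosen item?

H = {Z5, Z7, Z8, Z10} meets every set (each contains at least one member of H), and |H| = 4.
The sets S3, S5, S7, S8 are pairwise disjoint, so any hitting set needs a separate item for each — at least 4. Hence 4 is optimal.

4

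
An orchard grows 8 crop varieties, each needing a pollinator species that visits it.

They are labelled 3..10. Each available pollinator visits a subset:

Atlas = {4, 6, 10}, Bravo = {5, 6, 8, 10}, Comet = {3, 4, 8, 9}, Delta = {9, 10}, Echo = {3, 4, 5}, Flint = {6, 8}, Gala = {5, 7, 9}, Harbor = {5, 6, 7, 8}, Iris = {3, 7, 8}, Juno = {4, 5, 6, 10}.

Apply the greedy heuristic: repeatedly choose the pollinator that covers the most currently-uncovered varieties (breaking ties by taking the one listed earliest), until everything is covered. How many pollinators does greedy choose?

Greedy: pick Bravo (covers 4 new) → pick Comet (covers 3 new) → pick Gala (covers 1 new). Total picks: 3.

3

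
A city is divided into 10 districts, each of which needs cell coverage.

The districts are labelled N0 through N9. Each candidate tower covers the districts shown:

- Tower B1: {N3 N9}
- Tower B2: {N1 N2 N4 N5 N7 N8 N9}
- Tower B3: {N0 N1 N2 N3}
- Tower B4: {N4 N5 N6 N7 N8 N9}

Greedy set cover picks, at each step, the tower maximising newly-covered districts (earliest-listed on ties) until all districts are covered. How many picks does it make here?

3

Greedy: pick B2 (covers 7 new) → pick B3 (covers 2 new) → pick B4 (covers 1 new). Total picks: 3.
(The true minimum cover uses only 2 towers, so greedy is not optimal here.)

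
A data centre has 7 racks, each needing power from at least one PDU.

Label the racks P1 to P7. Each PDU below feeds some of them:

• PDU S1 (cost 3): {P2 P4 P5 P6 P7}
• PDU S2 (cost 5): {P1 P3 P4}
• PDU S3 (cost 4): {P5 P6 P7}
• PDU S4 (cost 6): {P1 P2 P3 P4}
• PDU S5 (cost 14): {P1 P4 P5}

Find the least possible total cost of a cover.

S1, S2 together cover every rack (S1 ∪ S2 = {P1, P2, P3, P4, P5, P6, P7}); total cost 3 + 5 = 8.
No covering selection has total cost below 8.

8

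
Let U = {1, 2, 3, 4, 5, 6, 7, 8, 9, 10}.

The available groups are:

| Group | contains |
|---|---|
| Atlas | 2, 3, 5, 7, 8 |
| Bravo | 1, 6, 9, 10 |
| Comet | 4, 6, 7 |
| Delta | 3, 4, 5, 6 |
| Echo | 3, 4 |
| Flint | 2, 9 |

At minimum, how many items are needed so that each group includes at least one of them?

3

H = {1, 2, 4} meets every group (each contains at least one member of H), and |H| = 3.
No choice of 2 items meets every group, so 3 is the minimum.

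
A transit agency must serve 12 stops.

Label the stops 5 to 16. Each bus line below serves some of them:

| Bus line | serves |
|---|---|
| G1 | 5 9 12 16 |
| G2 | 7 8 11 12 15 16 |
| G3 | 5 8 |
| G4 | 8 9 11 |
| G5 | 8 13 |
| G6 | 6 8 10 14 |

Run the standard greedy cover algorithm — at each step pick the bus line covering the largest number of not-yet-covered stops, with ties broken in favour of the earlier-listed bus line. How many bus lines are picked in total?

4

Greedy: pick G2 (covers 6 new) → pick G6 (covers 3 new) → pick G1 (covers 2 new) → pick G5 (covers 1 new). Total picks: 4.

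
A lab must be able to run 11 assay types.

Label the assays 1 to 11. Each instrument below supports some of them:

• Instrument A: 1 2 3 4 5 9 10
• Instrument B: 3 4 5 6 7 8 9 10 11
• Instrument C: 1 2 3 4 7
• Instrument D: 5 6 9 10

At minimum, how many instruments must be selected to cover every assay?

Take {A, B}. Their union is {1, 2, 3, 4, 5, 6, 7, 8, 9, 10, 11}, which is all 11 assays.
No single instrument has all 11 assays (the largest, B, has 9), so 2 is optimal.

2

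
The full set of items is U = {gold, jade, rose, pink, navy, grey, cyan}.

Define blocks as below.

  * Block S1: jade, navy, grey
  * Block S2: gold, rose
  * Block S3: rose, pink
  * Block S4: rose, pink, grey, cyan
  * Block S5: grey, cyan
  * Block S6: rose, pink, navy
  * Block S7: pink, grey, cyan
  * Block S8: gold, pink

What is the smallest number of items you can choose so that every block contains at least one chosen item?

3

The 3 items {gold, rose, grey} hit every block.
No choice of 2 items meets every block, so 3 is the minimum.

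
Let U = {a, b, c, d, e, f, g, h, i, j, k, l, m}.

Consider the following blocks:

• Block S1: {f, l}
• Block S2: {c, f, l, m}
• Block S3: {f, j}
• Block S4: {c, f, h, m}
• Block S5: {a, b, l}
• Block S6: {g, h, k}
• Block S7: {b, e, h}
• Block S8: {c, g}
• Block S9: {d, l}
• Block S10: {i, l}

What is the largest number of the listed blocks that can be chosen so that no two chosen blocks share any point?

S3, S7, S8, S10 are pairwise disjoint (S3={f,j}; S7={b,e,h}; S8={c,g}; S10={i,l}).
Every remaining block overlaps one of these, and no 5 of the listed blocks are pairwise disjoint, so 4 is the maximum.

4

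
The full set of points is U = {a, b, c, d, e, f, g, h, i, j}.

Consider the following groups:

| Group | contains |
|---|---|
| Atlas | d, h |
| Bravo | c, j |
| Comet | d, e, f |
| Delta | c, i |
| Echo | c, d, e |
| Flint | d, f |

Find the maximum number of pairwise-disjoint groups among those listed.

2

Comet, Delta are pairwise disjoint (Comet={d,e,f}; Delta={c,i}).
Every remaining group overlaps one of these, and no 3 of the listed groups are pairwise disjoint, so 2 is the maximum.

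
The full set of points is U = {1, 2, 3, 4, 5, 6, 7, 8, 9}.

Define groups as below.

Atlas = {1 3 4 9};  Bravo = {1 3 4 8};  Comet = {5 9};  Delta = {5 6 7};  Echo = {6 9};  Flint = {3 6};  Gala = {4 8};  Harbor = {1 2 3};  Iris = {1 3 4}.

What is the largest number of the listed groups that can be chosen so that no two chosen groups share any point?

3

Comet, Flint, Gala are pairwise disjoint (Comet={5,9}; Flint={3,6}; Gala={4,8}).
Every remaining group overlaps one of these, and no 4 of the listed groups are pairwise disjoint, so 3 is the maximum.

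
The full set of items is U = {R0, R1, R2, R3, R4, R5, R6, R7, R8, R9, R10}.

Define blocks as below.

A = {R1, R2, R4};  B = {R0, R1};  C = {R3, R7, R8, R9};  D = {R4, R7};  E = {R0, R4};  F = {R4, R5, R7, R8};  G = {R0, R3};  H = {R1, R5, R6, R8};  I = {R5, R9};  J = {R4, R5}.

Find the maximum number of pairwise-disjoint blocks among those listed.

B, C, J are pairwise disjoint (B={R0,R1}; C={R3,R7,R8,R9}; J={R4,R5}).
Every remaining block overlaps one of these, and no 4 of the listed blocks are pairwise disjoint, so 3 is the maximum.

3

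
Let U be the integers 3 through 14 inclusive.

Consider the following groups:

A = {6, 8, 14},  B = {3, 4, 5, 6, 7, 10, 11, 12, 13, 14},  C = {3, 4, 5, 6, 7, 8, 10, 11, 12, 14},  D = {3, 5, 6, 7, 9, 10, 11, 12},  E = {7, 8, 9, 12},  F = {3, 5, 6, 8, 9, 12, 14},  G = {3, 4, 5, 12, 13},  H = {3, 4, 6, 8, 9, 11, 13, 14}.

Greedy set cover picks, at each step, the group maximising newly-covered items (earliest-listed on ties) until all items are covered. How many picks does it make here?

Greedy: pick B (covers 10 new) → pick E (covers 2 new). Total picks: 2.

2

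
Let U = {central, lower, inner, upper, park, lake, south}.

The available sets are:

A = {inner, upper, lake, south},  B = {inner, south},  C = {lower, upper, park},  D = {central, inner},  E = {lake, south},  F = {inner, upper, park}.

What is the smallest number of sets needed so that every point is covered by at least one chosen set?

A, C, and D cover everything between them: the union {central, lower, inner, upper, park, lake, south} is all of U.
Only D contains central, so D is forced; the remaining 5 points need at least 2 more sets (each remaining set adds at most 3) — so at least 3 sets are needed, and 3 is optimal.

3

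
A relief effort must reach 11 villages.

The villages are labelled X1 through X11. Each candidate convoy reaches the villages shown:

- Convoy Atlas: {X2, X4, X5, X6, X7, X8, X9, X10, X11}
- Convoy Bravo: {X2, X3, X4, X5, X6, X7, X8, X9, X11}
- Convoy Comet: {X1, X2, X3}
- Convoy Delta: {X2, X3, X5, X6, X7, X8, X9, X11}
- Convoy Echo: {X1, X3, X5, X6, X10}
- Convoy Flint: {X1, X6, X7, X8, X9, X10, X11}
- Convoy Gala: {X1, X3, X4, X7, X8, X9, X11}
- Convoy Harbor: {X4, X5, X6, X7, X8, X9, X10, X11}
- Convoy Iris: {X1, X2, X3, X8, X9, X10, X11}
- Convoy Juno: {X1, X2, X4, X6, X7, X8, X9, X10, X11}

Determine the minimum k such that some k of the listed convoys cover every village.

Atlas and Gala together: Atlas ∪ Gala = {X1, X2, X3, X4, X5, X6, X7, X8, X9, X10, X11} — every village is covered.
No single convoy has all 11 villages (the largest, Atlas, has 9), so 2 is optimal.

2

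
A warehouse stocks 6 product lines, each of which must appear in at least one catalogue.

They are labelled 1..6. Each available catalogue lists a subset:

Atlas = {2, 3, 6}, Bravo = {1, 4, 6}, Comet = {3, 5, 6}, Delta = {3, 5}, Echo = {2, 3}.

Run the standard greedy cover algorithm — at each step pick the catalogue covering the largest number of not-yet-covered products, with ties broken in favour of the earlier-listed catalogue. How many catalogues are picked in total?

3

Greedy: pick Atlas (covers 3 new) → pick Bravo (covers 2 new) → pick Comet (covers 1 new). Total picks: 3.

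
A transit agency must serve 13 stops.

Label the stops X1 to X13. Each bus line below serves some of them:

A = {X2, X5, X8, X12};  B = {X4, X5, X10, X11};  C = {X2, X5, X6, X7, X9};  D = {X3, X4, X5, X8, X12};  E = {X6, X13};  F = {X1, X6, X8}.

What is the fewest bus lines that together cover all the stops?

5

Take {B, C, D, E, F}. Their union is {X1, X2, X3, X4, X5, X6, X7, X8, X9, X10, X11, X12, X13}, which is all 13 stops.
No 4 of the 6 bus lines cover everything (all 15 combinations miss at least one stop), so 5 is optimal.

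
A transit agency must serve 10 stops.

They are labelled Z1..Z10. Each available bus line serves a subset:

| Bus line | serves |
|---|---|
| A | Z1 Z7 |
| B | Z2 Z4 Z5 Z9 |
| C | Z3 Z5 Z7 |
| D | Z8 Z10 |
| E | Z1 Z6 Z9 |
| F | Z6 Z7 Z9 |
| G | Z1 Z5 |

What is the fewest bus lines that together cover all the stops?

4

B and C and D and E together: B ∪ C ∪ D ∪ E = {Z1, Z2, Z3, Z4, Z5, Z6, Z7, Z8, Z9, Z10} — every stop is covered.
Only B contains Z2, so B is forced; the remaining 6 stops need at least 3 more bus lines (each remaining bus line adds at most 2) — so at least 4 bus lines are needed, and 4 is optimal.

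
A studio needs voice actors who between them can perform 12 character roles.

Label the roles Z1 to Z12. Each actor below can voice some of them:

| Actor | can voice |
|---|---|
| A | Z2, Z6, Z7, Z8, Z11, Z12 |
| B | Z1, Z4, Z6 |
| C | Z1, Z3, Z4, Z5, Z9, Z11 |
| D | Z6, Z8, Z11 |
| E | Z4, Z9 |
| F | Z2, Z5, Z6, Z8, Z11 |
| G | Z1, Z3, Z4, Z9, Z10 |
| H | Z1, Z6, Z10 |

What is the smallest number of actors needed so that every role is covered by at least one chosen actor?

Take {A, C, G}. Their union is {Z1, Z2, Z3, Z4, Z5, Z6, Z7, Z8, Z9, Z10, Z11, Z12}, which is all 12 roles.
Only A contains Z7, so A is forced; the remaining 6 roles need at least 2 more actors (each remaining actor adds at most 5) — so at least 3 actors are needed, and 3 is optimal.

3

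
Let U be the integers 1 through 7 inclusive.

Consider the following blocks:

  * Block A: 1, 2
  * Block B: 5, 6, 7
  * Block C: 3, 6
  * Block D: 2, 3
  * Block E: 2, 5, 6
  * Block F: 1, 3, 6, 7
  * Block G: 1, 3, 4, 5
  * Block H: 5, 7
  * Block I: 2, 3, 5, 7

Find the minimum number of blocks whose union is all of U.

Take {B, D, G}. Their union is {1, 2, 3, 4, 5, 6, 7}, which is all 7 elements.
Only G contains 4, so G is forced; the remaining 3 elements need at least 2 more blocks (each remaining block adds at most 2) — so at least 3 blocks are needed, and 3 is optimal.

3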